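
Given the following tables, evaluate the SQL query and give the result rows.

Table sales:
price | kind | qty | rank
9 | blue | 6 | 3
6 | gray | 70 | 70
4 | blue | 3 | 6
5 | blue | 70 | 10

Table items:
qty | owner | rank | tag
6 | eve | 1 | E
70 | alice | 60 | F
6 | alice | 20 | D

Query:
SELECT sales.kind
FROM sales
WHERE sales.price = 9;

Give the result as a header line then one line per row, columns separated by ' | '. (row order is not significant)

After WHERE (1 rows):
sales.price | sales.kind | sales.qty | sales.rank
9 | blue | 6 | 3
After SELECT (1 rows):
sales.kind
blue

== RESULT ==
sales.kind
blue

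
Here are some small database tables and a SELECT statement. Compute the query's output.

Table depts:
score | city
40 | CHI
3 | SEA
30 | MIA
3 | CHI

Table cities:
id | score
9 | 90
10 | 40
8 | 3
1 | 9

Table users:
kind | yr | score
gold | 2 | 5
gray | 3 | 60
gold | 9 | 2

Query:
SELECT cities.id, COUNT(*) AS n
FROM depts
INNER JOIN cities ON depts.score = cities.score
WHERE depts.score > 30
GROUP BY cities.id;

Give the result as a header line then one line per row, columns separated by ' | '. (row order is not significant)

After JOIN cities (3 rows):
depts.score | depts.city | cities.id | cities.score
40 | CHI | 10 | 40
3 | SEA | 8 | 3
3 | CHI | 8 | 3
After WHERE (1 rows):
depts.score | depts.city | cities.id | cities.score
40 | CHI | 10 | 40
After GROUP BY (1 rows):
cities.id | n
10 | 1

== RESULT ==
cities.id | n
10 | 1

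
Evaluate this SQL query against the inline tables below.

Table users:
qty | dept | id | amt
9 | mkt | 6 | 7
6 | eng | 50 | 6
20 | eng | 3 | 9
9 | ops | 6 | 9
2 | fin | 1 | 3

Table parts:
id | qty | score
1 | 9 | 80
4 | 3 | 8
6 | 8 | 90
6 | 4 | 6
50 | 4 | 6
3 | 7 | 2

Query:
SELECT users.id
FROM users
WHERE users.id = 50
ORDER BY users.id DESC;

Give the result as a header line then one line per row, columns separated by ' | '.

After WHERE (1 rows):
users.qty | users.dept | users.id | users.amt
6 | eng | 50 | 6
After SELECT (1 rows):
users.id
50
After ORDER BY (1 rows):
users.id
50

== RESULT ==
users.id
50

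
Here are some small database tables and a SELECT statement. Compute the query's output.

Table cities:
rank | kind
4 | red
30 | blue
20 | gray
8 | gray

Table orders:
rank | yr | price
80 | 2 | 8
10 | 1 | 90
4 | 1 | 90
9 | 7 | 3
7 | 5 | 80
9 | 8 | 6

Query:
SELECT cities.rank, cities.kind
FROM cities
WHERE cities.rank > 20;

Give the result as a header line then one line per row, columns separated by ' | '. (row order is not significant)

After WHERE (1 rows):
cities.rank | cities.kind
30 | blue
After SELECT (1 rows):
cities.rank | cities.kind
30 | blue

== RESULT ==
cities.rank | cities.kind
30 | blue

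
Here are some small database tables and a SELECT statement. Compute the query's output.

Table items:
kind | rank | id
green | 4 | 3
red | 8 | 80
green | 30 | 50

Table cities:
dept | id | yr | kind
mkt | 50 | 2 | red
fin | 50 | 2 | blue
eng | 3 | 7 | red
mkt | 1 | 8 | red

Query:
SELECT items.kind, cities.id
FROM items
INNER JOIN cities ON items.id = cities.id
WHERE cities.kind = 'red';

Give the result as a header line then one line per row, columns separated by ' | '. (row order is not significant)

After JOIN cities (3 rows):
items.kind | items.rank | items.id | cities.dept | cities.id | cities.yr | cities.kind
green | 4 | 3 | eng | 3 | 7 | red
green | 30 | 50 | mkt | 50 | 2 | red
green | 30 | 50 | fin | 50 | 2 | blue
After WHERE (2 rows):
items.kind | items.rank | items.id | cities.dept | cities.id | cities.yr | cities.kind
green | 4 | 3 | eng | 3 | 7 | red
green | 30 | 50 | mkt | 50 | 2 | red
After SELECT (2 rows):
items.kind | cities.id
green | 3
green | 50

== RESULT ==
items.kind | cities.id
green | 3
green | 50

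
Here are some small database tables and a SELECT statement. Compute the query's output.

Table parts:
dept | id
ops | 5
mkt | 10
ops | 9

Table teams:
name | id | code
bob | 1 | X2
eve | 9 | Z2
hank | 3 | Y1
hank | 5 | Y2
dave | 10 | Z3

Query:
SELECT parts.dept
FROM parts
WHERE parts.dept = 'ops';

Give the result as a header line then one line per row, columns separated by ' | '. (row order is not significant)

== RESULT ==
parts.dept
ops
ops

Derivation:
After WHERE (2 rows):
parts.dept | parts.id
ops | 5
ops | 9
After SELECT (2 rows):
parts.dept
ops
ops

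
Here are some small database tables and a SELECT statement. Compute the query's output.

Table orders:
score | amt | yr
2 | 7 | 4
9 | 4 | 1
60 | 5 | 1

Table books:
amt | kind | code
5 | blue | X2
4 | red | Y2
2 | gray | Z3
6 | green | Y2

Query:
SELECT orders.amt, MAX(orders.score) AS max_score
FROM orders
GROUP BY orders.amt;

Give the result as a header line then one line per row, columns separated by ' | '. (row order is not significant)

After GROUP BY (3 rows):
orders.amt | max_score
7 | 2
4 | 9
5 | 60

== RESULT ==
orders.amt | max_score
7 | 2
4 | 9
5 | 60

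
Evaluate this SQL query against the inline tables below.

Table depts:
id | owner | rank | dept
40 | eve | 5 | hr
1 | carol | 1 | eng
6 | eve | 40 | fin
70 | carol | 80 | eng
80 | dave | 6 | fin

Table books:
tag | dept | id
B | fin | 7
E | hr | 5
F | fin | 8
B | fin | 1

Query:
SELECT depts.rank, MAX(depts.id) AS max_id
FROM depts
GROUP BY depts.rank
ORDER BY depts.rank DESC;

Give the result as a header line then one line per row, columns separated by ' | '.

After GROUP BY (5 rows):
depts.rank | max_id
5 | 40
1 | 1
40 | 6
80 | 70
6 | 80
After ORDER BY (5 rows):
depts.rank | max_id
80 | 70
40 | 6
6 | 80
5 | 40
1 | 1

== RESULT ==
depts.rank | max_id
80 | 70
40 | 6
6 | 80
5 | 40
1 | 1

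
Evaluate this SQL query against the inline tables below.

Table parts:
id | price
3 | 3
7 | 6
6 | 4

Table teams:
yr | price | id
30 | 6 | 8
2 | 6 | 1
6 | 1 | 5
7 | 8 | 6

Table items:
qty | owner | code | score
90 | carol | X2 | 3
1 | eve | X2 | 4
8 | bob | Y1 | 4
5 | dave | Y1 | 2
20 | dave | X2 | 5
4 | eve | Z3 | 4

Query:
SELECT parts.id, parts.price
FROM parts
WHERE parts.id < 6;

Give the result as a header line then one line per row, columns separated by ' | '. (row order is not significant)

After WHERE (1 rows):
parts.id | parts.price
3 | 3
After SELECT (1 rows):
parts.id | parts.price
3 | 3

== RESULT ==
parts.id | parts.price
3 | 3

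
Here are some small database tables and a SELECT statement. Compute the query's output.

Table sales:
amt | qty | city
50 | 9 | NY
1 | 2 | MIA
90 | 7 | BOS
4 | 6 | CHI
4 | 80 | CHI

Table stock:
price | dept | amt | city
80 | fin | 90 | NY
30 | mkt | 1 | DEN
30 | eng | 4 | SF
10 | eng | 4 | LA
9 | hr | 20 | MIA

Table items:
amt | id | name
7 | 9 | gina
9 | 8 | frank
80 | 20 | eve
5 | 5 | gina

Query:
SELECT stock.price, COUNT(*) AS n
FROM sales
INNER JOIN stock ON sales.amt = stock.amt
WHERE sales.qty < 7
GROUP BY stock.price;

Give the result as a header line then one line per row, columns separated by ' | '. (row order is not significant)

== RESULT ==
stock.price | n
30 | 2
10 | 1

Derivation:
After JOIN stock (6 rows):
sales.amt | sales.qty | sales.city | stock.price | stock.dept | stock.amt | stock.city
1 | 2 | MIA | 30 | mkt | 1 | DEN
90 | 7 | BOS | 80 | fin | 90 | NY
4 | 6 | CHI | 30 | eng | 4 | SF
4 | 6 | CHI | 10 | eng | 4 | LA
4 | 80 | CHI | 30 | eng | 4 | SF
4 | 80 | CHI | 10 | eng | 4 | LA
After WHERE (3 rows):
sales.amt | sales.qty | sales.city | stock.price | stock.dept | stock.amt | stock.city
1 | 2 | MIA | 30 | mkt | 1 | DEN
4 | 6 | CHI | 30 | eng | 4 | SF
4 | 6 | CHI | 10 | eng | 4 | LA
After GROUP BY (2 rows):
stock.price | n
30 | 2
10 | 1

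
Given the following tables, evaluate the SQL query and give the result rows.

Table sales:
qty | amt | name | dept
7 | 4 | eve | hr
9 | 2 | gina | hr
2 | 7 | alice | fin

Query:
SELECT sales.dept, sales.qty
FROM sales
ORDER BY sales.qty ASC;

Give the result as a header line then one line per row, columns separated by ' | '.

After SELECT (3 rows):
sales.dept | sales.qty
hr | 7
hr | 9
fin | 2
After ORDER BY (3 rows):
sales.dept | sales.qty
fin | 2
hr | 7
hr | 9

== RESULT ==
sales.dept | sales.qty
fin | 2
hr | 7
hr | 9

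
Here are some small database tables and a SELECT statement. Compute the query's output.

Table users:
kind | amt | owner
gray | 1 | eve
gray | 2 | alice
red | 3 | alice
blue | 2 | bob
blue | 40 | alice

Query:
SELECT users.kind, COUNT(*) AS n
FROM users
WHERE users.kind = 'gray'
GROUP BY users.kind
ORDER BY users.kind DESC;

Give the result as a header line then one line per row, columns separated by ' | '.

== RESULT ==
users.kind | n
gray | 2

Derivation:
After WHERE (2 rows):
users.kind | users.amt | users.owner
gray | 1 | eve
gray | 2 | alice
After GROUP BY (1 rows):
users.kind | n
gray | 2
After ORDER BY (1 rows):
users.kind | n
gray | 2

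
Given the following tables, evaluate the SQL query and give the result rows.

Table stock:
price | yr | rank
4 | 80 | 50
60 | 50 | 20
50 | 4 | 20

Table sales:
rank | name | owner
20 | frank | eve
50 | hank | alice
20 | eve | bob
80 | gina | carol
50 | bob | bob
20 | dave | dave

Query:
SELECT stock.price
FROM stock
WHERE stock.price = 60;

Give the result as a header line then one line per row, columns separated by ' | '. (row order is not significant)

After WHERE (1 rows):
stock.price | stock.yr | stock.rank
60 | 50 | 20
After SELECT (1 rows):
stock.price
60

== RESULT ==
stock.price
60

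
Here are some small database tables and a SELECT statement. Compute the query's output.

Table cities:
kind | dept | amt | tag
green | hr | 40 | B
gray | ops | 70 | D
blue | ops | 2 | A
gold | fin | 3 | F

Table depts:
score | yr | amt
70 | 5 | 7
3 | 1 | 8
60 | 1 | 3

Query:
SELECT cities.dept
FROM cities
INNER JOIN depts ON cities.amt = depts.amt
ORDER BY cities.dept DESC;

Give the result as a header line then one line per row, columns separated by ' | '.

== RESULT ==
cities.dept
fin

Derivation:
After JOIN depts (1 rows):
cities.kind | cities.dept | cities.amt | cities.tag | depts.score | depts.yr | depts.amt
gold | fin | 3 | F | 60 | 1 | 3
After SELECT (1 rows):
cities.dept
fin
After ORDER BY (1 rows):
cities.dept
fin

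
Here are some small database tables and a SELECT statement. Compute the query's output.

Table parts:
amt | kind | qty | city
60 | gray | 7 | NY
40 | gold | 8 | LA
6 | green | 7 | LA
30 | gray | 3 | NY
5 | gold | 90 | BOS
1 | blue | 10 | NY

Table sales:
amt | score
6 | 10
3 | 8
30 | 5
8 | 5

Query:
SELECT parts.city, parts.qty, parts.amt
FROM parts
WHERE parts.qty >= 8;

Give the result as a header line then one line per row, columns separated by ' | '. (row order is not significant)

After WHERE (3 rows):
parts.amt | parts.kind | parts.qty | parts.city
40 | gold | 8 | LA
5 | gold | 90 | BOS
1 | blue | 10 | NY
After SELECT (3 rows):
parts.city | parts.qty | parts.amt
LA | 8 | 40
BOS | 90 | 5
NY | 10 | 1

== RESULT ==
parts.city | parts.qty | parts.amt
LA | 8 | 40
BOS | 90 | 5
NY | 10 | 1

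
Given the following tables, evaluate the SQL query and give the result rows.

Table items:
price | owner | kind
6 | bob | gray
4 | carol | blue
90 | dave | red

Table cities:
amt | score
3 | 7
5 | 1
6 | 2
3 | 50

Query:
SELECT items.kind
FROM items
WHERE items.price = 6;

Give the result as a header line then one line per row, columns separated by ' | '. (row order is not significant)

== RESULT ==
items.kind
gray

Derivation:
After WHERE (1 rows):
items.price | items.owner | items.kind
6 | bob | gray
After SELECT (1 rows):
items.kind
gray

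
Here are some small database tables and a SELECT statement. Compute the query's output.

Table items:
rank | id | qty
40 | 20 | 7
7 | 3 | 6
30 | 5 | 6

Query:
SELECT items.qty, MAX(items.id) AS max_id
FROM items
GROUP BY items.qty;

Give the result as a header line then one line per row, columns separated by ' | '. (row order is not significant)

== RESULT ==
items.qty | max_id
7 | 20
6 | 5

Derivation:
After GROUP BY (2 rows):
items.qty | max_id
7 | 20
6 | 5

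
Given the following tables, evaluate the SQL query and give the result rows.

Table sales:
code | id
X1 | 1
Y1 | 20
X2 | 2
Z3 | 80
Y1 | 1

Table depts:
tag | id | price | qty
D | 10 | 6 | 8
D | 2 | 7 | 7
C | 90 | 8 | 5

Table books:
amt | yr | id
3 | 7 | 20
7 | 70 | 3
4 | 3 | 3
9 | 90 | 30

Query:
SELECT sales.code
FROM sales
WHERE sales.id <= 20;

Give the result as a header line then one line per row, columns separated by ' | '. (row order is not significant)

After WHERE (4 rows):
sales.code | sales.id
X1 | 1
Y1 | 20
X2 | 2
Y1 | 1
After SELECT (4 rows):
sales.code
X1
Y1
X2
Y1

== RESULT ==
sales.code
X1
Y1
X2
Y1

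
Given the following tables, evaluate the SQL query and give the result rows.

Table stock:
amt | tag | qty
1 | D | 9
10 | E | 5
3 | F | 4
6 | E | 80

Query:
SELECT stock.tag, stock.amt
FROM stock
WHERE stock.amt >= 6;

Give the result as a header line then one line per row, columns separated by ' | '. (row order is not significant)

After WHERE (2 rows):
stock.amt | stock.tag | stock.qty
10 | E | 5
6 | E | 80
After SELECT (2 rows):
stock.tag | stock.amt
E | 10
E | 6

== RESULT ==
stock.tag | stock.amt
E | 10
E | 6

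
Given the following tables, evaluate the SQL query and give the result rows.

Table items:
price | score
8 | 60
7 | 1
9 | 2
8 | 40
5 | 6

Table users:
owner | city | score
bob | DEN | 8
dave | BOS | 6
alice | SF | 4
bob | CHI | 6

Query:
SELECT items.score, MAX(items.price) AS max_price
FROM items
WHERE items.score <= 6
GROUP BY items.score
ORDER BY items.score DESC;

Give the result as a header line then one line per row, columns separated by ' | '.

After WHERE (3 rows):
items.price | items.score
7 | 1
9 | 2
5 | 6
After GROUP BY (3 rows):
items.score | max_price
1 | 7
2 | 9
6 | 5
After ORDER BY (3 rows):
items.score | max_price
6 | 5
2 | 9
1 | 7

== RESULT ==
items.score | max_price
6 | 5
2 | 9
1 | 7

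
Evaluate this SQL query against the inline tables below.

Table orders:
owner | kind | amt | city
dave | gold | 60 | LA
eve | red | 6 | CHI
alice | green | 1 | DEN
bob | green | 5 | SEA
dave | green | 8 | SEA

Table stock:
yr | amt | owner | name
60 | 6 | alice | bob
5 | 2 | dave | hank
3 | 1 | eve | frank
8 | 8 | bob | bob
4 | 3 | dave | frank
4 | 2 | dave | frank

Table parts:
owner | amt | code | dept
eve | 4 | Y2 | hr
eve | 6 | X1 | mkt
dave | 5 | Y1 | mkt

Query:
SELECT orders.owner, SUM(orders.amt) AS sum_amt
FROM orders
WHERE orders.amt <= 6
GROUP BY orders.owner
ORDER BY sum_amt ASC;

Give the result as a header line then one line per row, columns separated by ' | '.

After WHERE (3 rows):
orders.owner | orders.kind | orders.amt | orders.city
eve | red | 6 | CHI
alice | green | 1 | DEN
bob | green | 5 | SEA
After GROUP BY (3 rows):
orders.owner | sum_amt
eve | 6
alice | 1
bob | 5
After ORDER BY (3 rows):
orders.owner | sum_amt
alice | 1
bob | 5
eve | 6

== RESULT ==
orders.owner | sum_amt
alice | 1
bob | 5
eve | 6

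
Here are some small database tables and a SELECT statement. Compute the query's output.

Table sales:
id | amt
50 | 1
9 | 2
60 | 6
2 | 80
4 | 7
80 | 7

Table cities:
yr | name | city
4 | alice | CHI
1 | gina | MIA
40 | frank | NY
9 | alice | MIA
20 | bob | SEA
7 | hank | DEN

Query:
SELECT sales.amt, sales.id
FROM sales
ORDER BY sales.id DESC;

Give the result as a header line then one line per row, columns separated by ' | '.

After SELECT (6 rows):
sales.amt | sales.id
1 | 50
2 | 9
6 | 60
80 | 2
7 | 4
7 | 80
After ORDER BY (6 rows):
sales.amt | sales.id
7 | 80
6 | 60
1 | 50
2 | 9
7 | 4
80 | 2

== RESULT ==
sales.amt | sales.id
7 | 80
6 | 60
1 | 50
2 | 9
7 | 4
80 | 2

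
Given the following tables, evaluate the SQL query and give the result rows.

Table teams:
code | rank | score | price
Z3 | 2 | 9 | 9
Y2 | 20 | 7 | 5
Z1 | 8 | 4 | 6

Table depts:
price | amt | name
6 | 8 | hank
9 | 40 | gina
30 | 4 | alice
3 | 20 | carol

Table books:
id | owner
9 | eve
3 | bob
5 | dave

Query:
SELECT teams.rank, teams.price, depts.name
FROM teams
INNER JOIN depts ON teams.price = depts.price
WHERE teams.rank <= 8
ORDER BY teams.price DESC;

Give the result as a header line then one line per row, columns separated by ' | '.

After JOIN depts (2 rows):
teams.code | teams.rank | teams.score | teams.price | depts.price | depts.amt | depts.name
Z3 | 2 | 9 | 9 | 9 | 40 | gina
Z1 | 8 | 4 | 6 | 6 | 8 | hank
After WHERE (2 rows):
teams.code | teams.rank | teams.score | teams.price | depts.price | depts.amt | depts.name
Z3 | 2 | 9 | 9 | 9 | 40 | gina
Z1 | 8 | 4 | 6 | 6 | 8 | hank
After SELECT (2 rows):
teams.rank | teams.price | depts.name
2 | 9 | gina
8 | 6 | hank
After ORDER BY (2 rows):
teams.rank | teams.price | depts.name
2 | 9 | gina
8 | 6 | hank

== RESULT ==
teams.rank | teams.price | depts.name
2 | 9 | gina
8 | 6 | hank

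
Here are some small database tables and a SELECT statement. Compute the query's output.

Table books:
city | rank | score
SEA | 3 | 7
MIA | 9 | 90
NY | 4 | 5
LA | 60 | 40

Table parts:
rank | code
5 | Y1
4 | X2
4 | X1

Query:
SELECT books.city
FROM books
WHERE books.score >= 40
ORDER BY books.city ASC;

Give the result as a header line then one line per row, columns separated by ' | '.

== RESULT ==
books.city
LA
MIA

Derivation:
After WHERE (2 rows):
books.city | books.rank | books.score
MIA | 9 | 90
LA | 60 | 40
After SELECT (2 rows):
books.city
MIA
LA
After ORDER BY (2 rows):
books.city
LA
MIA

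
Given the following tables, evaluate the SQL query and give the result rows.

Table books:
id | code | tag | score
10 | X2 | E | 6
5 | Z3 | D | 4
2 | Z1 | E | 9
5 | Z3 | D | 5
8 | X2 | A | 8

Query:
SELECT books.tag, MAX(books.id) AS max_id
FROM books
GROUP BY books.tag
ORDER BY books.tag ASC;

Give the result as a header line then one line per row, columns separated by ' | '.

After GROUP BY (3 rows):
books.tag | max_id
E | 10
D | 5
A | 8
After ORDER BY (3 rows):
books.tag | max_id
A | 8
D | 5
E | 10

== RESULT ==
books.tag | max_id
A | 8
D | 5
E | 10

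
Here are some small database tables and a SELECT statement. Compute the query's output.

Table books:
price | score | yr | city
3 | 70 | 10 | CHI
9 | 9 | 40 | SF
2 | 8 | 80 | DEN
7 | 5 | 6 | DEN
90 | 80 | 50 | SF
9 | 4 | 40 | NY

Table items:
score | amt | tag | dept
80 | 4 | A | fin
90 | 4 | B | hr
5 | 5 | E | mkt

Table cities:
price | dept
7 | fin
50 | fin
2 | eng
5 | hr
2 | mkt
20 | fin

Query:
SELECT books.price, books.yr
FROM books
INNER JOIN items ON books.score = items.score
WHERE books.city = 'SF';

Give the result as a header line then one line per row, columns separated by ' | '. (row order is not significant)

== RESULT ==
books.price | books.yr
90 | 50

Derivation:
After JOIN items (2 rows):
books.price | books.score | books.yr | books.city | items.score | items.amt | items.tag | items.dept
7 | 5 | 6 | DEN | 5 | 5 | E | mkt
90 | 80 | 50 | SF | 80 | 4 | A | fin
After WHERE (1 rows):
books.price | books.score | books.yr | books.city | items.score | items.amt | items.tag | items.dept
90 | 80 | 50 | SF | 80 | 4 | A | fin
After SELECT (1 rows):
books.price | books.yr
90 | 50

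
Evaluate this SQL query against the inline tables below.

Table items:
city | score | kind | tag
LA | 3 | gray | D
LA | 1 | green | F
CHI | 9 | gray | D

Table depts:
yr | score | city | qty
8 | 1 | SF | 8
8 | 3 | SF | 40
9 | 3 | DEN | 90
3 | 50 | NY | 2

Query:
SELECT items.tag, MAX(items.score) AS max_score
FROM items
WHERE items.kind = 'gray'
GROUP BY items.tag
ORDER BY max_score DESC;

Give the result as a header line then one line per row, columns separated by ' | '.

After WHERE (2 rows):
items.city | items.score | items.kind | items.tag
LA | 3 | gray | D
CHI | 9 | gray | D
After GROUP BY (1 rows):
items.tag | max_score
D | 9
After ORDER BY (1 rows):
items.tag | max_score
D | 9

== RESULT ==
items.tag | max_score
D | 9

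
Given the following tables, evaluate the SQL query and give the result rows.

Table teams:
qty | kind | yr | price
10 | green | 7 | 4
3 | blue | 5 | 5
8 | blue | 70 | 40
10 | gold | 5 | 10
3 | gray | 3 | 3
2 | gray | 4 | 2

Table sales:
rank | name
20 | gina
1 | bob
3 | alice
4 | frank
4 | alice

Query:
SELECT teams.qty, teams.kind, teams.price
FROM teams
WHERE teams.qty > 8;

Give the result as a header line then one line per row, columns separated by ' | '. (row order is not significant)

After WHERE (2 rows):
teams.qty | teams.kind | teams.yr | teams.price
10 | green | 7 | 4
10 | gold | 5 | 10
After SELECT (2 rows):
teams.qty | teams.kind | teams.price
10 | green | 4
10 | gold | 10

== RESULT ==
teams.qty | teams.kind | teams.price
10 | green | 4
10 | gold | 10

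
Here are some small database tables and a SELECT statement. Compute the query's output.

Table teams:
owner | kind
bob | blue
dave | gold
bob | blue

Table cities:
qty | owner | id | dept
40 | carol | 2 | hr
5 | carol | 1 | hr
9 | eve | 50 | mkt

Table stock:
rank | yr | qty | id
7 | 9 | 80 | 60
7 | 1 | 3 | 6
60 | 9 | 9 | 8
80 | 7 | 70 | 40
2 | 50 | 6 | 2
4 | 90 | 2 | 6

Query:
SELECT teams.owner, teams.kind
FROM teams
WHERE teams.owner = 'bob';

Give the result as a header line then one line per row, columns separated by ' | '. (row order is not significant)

After WHERE (2 rows):
teams.owner | teams.kind
bob | blue
bob | blue
After SELECT (2 rows):
teams.owner | teams.kind
bob | blue
bob | blue

== RESULT ==
teams.owner | teams.kind
bob | blue
bob | blue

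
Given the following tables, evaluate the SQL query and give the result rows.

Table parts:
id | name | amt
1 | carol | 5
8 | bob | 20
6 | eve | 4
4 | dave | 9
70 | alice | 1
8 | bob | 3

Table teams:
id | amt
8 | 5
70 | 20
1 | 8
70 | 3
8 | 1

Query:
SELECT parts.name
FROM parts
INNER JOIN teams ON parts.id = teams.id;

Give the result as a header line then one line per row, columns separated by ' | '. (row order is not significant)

== RESULT ==
parts.name
carol
bob
bob
alice
alice
bob
bob

Derivation:
After JOIN teams (7 rows):
parts.id | parts.name | parts.amt | teams.id | teams.amt
1 | carol | 5 | 1 | 8
8 | bob | 20 | 8 | 5
8 | bob | 20 | 8 | 1
70 | alice | 1 | 70 | 20
70 | alice | 1 | 70 | 3
8 | bob | 3 | 8 | 5
8 | bob | 3 | 8 | 1
After SELECT (7 rows):
parts.name
carol
bob
bob
alice
alice
bob
bob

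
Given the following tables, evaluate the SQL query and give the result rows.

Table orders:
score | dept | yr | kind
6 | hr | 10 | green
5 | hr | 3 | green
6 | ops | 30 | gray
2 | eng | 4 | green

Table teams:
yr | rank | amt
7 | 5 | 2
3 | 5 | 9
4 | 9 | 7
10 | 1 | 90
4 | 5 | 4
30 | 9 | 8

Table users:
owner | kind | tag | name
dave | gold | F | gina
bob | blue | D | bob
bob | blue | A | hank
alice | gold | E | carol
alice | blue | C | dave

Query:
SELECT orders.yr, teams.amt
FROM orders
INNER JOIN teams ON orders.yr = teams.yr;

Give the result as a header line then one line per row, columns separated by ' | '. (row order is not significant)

After JOIN teams (5 rows):
orders.score | orders.dept | orders.yr | orders.kind | teams.yr | teams.rank | teams.amt
6 | hr | 10 | green | 10 | 1 | 90
5 | hr | 3 | green | 3 | 5 | 9
6 | ops | 30 | gray | 30 | 9 | 8
2 | eng | 4 | green | 4 | 9 | 7
2 | eng | 4 | green | 4 | 5 | 4
After SELECT (5 rows):
orders.yr | teams.amt
10 | 90
3 | 9
30 | 8
4 | 7
4 | 4

== RESULT ==
orders.yr | teams.amt
10 | 90
3 | 9
30 | 8
4 | 7
4 | 4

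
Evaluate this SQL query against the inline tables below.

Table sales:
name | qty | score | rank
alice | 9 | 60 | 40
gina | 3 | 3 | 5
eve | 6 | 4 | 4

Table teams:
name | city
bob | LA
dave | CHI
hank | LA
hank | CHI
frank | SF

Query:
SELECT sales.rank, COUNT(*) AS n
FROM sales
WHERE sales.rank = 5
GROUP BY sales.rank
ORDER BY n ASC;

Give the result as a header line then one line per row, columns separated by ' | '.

== RESULT ==
sales.rank | n
5 | 1

Derivation:
After WHERE (1 rows):
sales.name | sales.qty | sales.score | sales.rank
gina | 3 | 3 | 5
After GROUP BY (1 rows):
sales.rank | n
5 | 1
After ORDER BY (1 rows):
sales.rank | n
5 | 1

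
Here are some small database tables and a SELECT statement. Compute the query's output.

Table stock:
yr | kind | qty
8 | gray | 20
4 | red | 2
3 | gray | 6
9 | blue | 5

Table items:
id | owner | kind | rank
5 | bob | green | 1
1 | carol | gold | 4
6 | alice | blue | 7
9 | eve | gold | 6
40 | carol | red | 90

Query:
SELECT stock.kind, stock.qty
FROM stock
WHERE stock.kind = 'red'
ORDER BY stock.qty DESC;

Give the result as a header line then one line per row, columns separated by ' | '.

== RESULT ==
stock.kind | stock.qty
red | 2

Derivation:
After WHERE (1 rows):
stock.yr | stock.kind | stock.qty
4 | red | 2
After SELECT (1 rows):
stock.kind | stock.qty
red | 2
After ORDER BY (1 rows):
stock.kind | stock.qty
red | 2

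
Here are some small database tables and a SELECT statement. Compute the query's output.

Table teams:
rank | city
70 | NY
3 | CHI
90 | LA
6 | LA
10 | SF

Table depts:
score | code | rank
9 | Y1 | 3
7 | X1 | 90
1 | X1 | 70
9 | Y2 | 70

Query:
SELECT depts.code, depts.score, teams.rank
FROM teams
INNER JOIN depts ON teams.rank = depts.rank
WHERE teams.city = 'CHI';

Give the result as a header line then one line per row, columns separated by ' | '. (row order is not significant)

After JOIN depts (4 rows):
teams.rank | teams.city | depts.score | depts.code | depts.rank
70 | NY | 1 | X1 | 70
70 | NY | 9 | Y2 | 70
3 | CHI | 9 | Y1 | 3
90 | LA | 7 | X1 | 90
After WHERE (1 rows):
teams.rank | teams.city | depts.score | depts.code | depts.rank
3 | CHI | 9 | Y1 | 3
After SELECT (1 rows):
depts.code | depts.score | teams.rank
Y1 | 9 | 3

== RESULT ==
depts.code | depts.score | teams.rank
Y1 | 9 | 3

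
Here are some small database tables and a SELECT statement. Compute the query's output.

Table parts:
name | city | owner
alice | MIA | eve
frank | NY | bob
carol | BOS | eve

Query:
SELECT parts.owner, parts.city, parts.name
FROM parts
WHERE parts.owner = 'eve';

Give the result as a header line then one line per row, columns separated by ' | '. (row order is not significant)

After WHERE (2 rows):
parts.name | parts.city | parts.owner
alice | MIA | eve
carol | BOS | eve
After SELECT (2 rows):
parts.owner | parts.city | parts.name
eve | MIA | alice
eve | BOS | carol

== RESULT ==
parts.owner | parts.city | parts.name
eve | MIA | alice
eve | BOS | carol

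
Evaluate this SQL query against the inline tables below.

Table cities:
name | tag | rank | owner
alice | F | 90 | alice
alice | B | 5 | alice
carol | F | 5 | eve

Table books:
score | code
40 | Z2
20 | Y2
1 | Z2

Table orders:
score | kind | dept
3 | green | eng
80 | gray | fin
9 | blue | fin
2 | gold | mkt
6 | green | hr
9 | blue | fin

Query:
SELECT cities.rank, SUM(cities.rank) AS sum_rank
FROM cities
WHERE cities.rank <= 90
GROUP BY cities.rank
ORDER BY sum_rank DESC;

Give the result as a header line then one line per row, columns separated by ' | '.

After WHERE (3 rows):
cities.name | cities.tag | cities.rank | cities.owner
alice | F | 90 | alice
alice | B | 5 | alice
carol | F | 5 | eve
After GROUP BY (2 rows):
cities.rank | sum_rank
90 | 90
5 | 10
After ORDER BY (2 rows):
cities.rank | sum_rank
90 | 90
5 | 10

== RESULT ==
cities.rank | sum_rank
90 | 90
5 | 10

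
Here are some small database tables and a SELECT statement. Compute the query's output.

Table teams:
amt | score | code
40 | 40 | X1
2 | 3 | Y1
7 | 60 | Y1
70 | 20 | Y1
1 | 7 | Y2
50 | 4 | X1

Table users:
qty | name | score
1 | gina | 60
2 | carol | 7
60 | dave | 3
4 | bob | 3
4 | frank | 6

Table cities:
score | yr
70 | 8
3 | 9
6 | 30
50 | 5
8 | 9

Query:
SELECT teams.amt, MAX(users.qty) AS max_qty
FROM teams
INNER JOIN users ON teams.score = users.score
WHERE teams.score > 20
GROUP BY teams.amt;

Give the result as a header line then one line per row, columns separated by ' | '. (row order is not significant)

After JOIN users (4 rows):
teams.amt | teams.score | teams.code | users.qty | users.name | users.score
2 | 3 | Y1 | 60 | dave | 3
2 | 3 | Y1 | 4 | bob | 3
7 | 60 | Y1 | 1 | gina | 60
1 | 7 | Y2 | 2 | carol | 7
After WHERE (1 rows):
teams.amt | teams.score | teams.code | users.qty | users.name | users.score
7 | 60 | Y1 | 1 | gina | 60
After GROUP BY (1 rows):
teams.amt | max_qty
7 | 1

== RESULT ==
teams.amt | max_qty
7 | 1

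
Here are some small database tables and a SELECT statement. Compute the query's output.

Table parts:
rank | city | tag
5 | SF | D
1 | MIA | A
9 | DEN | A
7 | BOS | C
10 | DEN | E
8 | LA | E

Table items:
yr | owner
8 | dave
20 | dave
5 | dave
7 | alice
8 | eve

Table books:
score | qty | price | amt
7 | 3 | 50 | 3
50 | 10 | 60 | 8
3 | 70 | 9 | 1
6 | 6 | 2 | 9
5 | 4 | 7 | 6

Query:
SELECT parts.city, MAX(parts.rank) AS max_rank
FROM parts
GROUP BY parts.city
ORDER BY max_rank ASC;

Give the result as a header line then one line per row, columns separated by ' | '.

== RESULT ==
parts.city | max_rank
MIA | 1
SF | 5
BOS | 7
LA | 8
DEN | 10

Derivation:
After GROUP BY (5 rows):
parts.city | max_rank
SF | 5
MIA | 1
DEN | 10
BOS | 7
LA | 8
After ORDER BY (5 rows):
parts.city | max_rank
MIA | 1
SF | 5
BOS | 7
LA | 8
DEN | 10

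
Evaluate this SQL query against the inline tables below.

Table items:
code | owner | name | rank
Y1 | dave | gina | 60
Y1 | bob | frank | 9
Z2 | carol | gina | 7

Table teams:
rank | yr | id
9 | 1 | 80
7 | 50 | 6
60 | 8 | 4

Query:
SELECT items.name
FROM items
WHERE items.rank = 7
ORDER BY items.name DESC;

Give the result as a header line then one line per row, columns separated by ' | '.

== RESULT ==
items.name
gina

Derivation:
After WHERE (1 rows):
items.code | items.owner | items.name | items.rank
Z2 | carol | gina | 7
After SELECT (1 rows):
items.name
gina
After ORDER BY (1 rows):
items.name
gina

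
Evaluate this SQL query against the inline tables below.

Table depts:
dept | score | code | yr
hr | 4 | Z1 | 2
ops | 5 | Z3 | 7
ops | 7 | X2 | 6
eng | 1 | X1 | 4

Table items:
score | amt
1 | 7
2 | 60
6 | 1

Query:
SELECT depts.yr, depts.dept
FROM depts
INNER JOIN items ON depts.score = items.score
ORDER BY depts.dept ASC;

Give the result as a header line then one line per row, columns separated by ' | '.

== RESULT ==
depts.yr | depts.dept
4 | eng

Derivation:
After JOIN items (1 rows):
depts.dept | depts.score | depts.code | depts.yr | items.score | items.amt
eng | 1 | X1 | 4 | 1 | 7
After SELECT (1 rows):
depts.yr | depts.dept
4 | eng
After ORDER BY (1 rows):
depts.yr | depts.dept
4 | eng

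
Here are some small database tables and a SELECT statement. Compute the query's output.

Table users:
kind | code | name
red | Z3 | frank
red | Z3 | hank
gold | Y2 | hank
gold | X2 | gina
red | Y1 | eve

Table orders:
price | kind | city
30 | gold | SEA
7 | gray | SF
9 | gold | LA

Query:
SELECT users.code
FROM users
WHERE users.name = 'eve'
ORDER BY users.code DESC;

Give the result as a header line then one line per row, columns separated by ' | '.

== RESULT ==
users.code
Y1

Derivation:
After WHERE (1 rows):
users.kind | users.code | users.name
red | Y1 | eve
After SELECT (1 rows):
users.code
Y1
After ORDER BY (1 rows):
users.code
Y1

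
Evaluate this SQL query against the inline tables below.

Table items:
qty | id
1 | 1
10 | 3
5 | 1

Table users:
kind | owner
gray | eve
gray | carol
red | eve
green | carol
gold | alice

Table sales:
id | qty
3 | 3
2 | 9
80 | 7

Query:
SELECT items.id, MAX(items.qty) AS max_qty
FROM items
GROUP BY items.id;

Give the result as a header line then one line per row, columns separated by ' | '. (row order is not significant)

After GROUP BY (2 rows):
items.id | max_qty
1 | 5
3 | 10

== RESULT ==
items.id | max_qty
1 | 5
3 | 10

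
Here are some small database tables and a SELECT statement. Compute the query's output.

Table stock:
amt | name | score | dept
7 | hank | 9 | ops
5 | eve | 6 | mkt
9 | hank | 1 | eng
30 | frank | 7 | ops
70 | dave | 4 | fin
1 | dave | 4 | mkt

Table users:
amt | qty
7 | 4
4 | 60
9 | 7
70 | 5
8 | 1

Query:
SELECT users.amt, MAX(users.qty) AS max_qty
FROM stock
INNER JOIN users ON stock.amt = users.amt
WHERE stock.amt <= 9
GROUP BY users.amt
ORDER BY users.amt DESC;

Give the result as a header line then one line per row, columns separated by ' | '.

After JOIN users (3 rows):
stock.amt | stock.name | stock.score | stock.dept | users.amt | users.qty
7 | hank | 9 | ops | 7 | 4
9 | hank | 1 | eng | 9 | 7
70 | dave | 4 | fin | 70 | 5
After WHERE (2 rows):
stock.amt | stock.name | stock.score | stock.dept | users.amt | users.qty
7 | hank | 9 | ops | 7 | 4
9 | hank | 1 | eng | 9 | 7
After GROUP BY (2 rows):
users.amt | max_qty
7 | 4
9 | 7
After ORDER BY (2 rows):
users.amt | max_qty
9 | 7
7 | 4

== RESULT ==
users.amt | max_qty
9 | 7
7 | 4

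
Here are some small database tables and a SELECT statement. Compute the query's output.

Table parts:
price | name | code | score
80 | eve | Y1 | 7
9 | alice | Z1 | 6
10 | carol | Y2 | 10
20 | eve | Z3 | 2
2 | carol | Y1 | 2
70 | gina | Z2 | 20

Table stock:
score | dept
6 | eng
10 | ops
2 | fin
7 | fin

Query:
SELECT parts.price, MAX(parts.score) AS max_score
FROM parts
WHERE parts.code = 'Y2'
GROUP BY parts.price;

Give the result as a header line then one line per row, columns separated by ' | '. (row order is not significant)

After WHERE (1 rows):
parts.price | parts.name | parts.code | parts.score
10 | carol | Y2 | 10
After GROUP BY (1 rows):
parts.price | max_score
10 | 10

== RESULT ==
parts.price | max_score
10 | 10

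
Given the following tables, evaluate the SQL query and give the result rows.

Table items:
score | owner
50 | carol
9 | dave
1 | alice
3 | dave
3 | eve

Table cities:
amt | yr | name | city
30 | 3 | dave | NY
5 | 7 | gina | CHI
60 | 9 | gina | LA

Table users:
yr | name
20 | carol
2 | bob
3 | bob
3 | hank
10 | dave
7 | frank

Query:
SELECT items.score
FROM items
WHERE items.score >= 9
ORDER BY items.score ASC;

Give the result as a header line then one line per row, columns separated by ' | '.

After WHERE (2 rows):
items.score | items.owner
50 | carol
9 | dave
After SELECT (2 rows):
items.score
50
9
After ORDER BY (2 rows):
items.score
9
50

== RESULT ==
items.score
9
50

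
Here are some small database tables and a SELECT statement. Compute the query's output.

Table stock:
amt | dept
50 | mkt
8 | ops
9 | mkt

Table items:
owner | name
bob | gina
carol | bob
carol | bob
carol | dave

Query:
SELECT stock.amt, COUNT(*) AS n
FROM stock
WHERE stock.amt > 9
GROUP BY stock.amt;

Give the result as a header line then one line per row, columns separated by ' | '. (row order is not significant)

After WHERE (1 rows):
stock.amt | stock.dept
50 | mkt
After GROUP BY (1 rows):
stock.amt | n
50 | 1

== RESULT ==
stock.amt | n
50 | 1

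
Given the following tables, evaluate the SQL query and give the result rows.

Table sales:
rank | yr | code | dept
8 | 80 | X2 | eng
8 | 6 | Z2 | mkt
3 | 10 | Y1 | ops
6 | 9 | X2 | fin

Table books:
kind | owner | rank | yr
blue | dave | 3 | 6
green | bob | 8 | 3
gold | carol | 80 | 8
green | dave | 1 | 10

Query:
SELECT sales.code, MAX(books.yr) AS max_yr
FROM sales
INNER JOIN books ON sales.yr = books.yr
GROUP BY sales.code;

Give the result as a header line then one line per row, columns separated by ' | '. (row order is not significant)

After JOIN books (2 rows):
sales.rank | sales.yr | sales.code | sales.dept | books.kind | books.owner | books.rank | books.yr
8 | 6 | Z2 | mkt | blue | dave | 3 | 6
3 | 10 | Y1 | ops | green | dave | 1 | 10
After GROUP BY (2 rows):
sales.code | max_yr
Z2 | 6
Y1 | 10

== RESULT ==
sales.code | max_yr
Z2 | 6
Y1 | 10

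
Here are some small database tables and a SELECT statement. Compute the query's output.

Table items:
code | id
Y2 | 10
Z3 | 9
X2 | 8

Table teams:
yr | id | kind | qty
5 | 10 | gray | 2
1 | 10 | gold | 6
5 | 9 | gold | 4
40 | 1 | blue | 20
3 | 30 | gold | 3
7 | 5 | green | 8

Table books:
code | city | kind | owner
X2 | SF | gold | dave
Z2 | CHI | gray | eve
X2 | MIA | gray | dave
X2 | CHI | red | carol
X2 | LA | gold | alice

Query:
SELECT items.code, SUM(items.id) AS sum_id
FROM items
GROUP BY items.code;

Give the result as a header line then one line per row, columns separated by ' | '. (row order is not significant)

After GROUP BY (3 rows):
items.code | sum_id
Y2 | 10
Z3 | 9
X2 | 8

== RESULT ==
items.code | sum_id
Y2 | 10
Z3 | 9
X2 | 8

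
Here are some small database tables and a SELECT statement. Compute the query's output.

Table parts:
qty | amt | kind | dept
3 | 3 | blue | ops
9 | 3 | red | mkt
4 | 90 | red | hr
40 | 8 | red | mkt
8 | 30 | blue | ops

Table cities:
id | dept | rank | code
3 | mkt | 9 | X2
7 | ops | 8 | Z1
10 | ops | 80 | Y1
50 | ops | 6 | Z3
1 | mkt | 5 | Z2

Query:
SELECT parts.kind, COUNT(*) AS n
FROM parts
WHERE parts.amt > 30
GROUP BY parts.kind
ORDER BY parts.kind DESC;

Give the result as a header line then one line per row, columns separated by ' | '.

After WHERE (1 rows):
parts.qty | parts.amt | parts.kind | parts.dept
4 | 90 | red | hr
After GROUP BY (1 rows):
parts.kind | n
red | 1
After ORDER BY (1 rows):
parts.kind | n
red | 1

== RESULT ==
parts.kind | n
red | 1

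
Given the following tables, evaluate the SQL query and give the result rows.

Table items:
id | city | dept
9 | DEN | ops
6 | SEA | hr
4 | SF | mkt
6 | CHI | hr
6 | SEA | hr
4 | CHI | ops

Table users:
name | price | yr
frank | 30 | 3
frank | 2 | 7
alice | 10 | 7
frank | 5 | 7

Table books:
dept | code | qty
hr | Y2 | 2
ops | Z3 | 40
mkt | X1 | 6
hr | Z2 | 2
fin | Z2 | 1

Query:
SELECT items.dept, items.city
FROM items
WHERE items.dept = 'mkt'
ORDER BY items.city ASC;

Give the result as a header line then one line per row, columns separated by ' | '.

After WHERE (1 rows):
items.id | items.city | items.dept
4 | SF | mkt
After SELECT (1 rows):
items.dept | items.city
mkt | SF
After ORDER BY (1 rows):
items.dept | items.city
mkt | SF

== RESULT ==
items.dept | items.city
mkt | SF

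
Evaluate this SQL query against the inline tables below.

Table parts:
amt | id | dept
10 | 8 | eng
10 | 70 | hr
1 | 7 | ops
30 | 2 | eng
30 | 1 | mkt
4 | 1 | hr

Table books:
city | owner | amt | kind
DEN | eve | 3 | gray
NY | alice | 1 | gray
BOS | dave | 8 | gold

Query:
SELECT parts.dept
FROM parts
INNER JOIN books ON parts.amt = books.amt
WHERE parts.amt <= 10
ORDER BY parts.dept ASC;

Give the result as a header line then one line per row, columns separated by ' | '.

After JOIN books (1 rows):
parts.amt | parts.id | parts.dept | books.city | books.owner | books.amt | books.kind
1 | 7 | ops | NY | alice | 1 | gray
After WHERE (1 rows):
parts.amt | parts.id | parts.dept | books.city | books.owner | books.amt | books.kind
1 | 7 | ops | NY | alice | 1 | gray
After SELECT (1 rows):
parts.dept
ops
After ORDER BY (1 rows):
parts.dept
ops

== RESULT ==
parts.dept
ops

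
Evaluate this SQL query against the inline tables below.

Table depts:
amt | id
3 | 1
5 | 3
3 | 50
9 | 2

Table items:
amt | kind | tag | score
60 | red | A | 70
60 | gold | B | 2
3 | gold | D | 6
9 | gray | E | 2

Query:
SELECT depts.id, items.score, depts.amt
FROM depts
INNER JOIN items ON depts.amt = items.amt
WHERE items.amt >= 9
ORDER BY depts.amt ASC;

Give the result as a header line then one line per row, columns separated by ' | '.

After JOIN items (3 rows):
depts.amt | depts.id | items.amt | items.kind | items.tag | items.score
3 | 1 | 3 | gold | D | 6
3 | 50 | 3 | gold | D | 6
9 | 2 | 9 | gray | E | 2
After WHERE (1 rows):
depts.amt | depts.id | items.amt | items.kind | items.tag | items.score
9 | 2 | 9 | gray | E | 2
After SELECT (1 rows):
depts.id | items.score | depts.amt
2 | 2 | 9
After ORDER BY (1 rows):
depts.id | items.score | depts.amt
2 | 2 | 9

== RESULT ==
depts.id | items.score | depts.amt
2 | 2 | 9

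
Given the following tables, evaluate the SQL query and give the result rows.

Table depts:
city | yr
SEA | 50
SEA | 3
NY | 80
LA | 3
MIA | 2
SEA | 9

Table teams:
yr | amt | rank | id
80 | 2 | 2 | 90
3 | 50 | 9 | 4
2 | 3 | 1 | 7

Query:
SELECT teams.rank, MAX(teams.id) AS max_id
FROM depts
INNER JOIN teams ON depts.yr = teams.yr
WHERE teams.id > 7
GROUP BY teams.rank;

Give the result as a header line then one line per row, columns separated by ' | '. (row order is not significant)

== RESULT ==
teams.rank | max_id
2 | 90

Derivation:
After JOIN teams (4 rows):
depts.city | depts.yr | teams.yr | teams.amt | teams.rank | teams.id
SEA | 3 | 3 | 50 | 9 | 4
NY | 80 | 80 | 2 | 2 | 90
LA | 3 | 3 | 50 | 9 | 4
MIA | 2 | 2 | 3 | 1 | 7
After WHERE (1 rows):
depts.city | depts.yr | teams.yr | teams.amt | teams.rank | teams.id
NY | 80 | 80 | 2 | 2 | 90
After GROUP BY (1 rows):
teams.rank | max_id
2 | 90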